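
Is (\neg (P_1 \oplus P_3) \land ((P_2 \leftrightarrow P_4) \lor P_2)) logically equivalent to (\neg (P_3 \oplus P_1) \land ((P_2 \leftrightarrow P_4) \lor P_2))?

equivalent

P_1 | P_2 | P_3 | P_4 || φ | ψ
 F  |  F  |  F  |  F  || T | T
 F  |  F  |  F  |  T  || F | F
 F  |  F  |  T  |  F  || F | F
 F  |  F  |  T  |  T  || F | F
 F  |  T  |  F  |  F  || T | T
 F  |  T  |  F  |  T  || T | T
 F  |  T  |  T  |  F  || F | F
 F  |  T  |  T  |  T  || F | F
 T  |  F  |  F  |  F  || F | F
 T  |  F  |  F  |  T  || F | F
 T  |  F  |  T  |  F  || T | T
 T  |  F  |  T  |  T  || F | F
 T  |  T  |  F  |  F  || F | F
 T  |  T  |  F  |  T  || F | F
 T  |  T  |  T  |  F  || T | T
 T  |  T  |  T  |  T  || T | T
The columns for φ and ψ agree on every row, so they are logically equivalent.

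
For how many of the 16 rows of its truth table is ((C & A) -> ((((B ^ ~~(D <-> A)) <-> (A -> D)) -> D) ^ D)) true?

A | B | C | D | φ
- | - | - | - | -
1 | 1 | 1 | 1 | 0
1 | 1 | 1 | 0 | 1
1 | 1 | 0 | 1 | 1
1 | 1 | 0 | 0 | 1
1 | 0 | 1 | 1 | 0
1 | 0 | 1 | 0 | 0
1 | 0 | 0 | 1 | 1
1 | 0 | 0 | 0 | 1
0 | 1 | 1 | 1 | 1
0 | 1 | 1 | 0 | 1
0 | 1 | 0 | 1 | 1
0 | 1 | 0 | 0 | 1
0 | 0 | 1 | 1 | 1
0 | 0 | 1 | 0 | 1
0 | 0 | 0 | 1 | 1
0 | 0 | 0 | 0 | 1
The formula is true on 13 of the 16 rows.

13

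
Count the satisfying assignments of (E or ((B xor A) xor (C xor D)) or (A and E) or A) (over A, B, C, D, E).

A  B  C  D  E  |  φ
F  F  F  F  F  |  F
F  F  F  F  T  |  T
F  F  F  T  F  |  T
F  F  F  T  T  |  T
F  F  T  F  F  |  T
F  F  T  F  T  |  T
F  F  T  T  F  |  F
F  F  T  T  T  |  T
F  T  F  F  F  |  T
F  T  F  F  T  |  T
F  T  F  T  F  |  F
F  T  F  T  T  |  T
F  T  T  F  F  |  F
F  T  T  F  T  |  T
F  T  T  T  F  |  T
F  T  T  T  T  |  T
T  F  F  F  F  |  T
T  F  F  F  T  |  T
T  F  F  T  F  |  T
T  F  F  T  T  |  T
T  F  T  F  F  |  T
T  F  T  F  T  |  T
T  F  T  T  F  |  T
T  F  T  T  T  |  T
T  T  F  F  F  |  T
T  T  F  F  T  |  T
T  T  F  T  F  |  T
T  T  F  T  T  |  T
T  T  T  F  F  |  T
T  T  T  F  T  |  T
T  T  T  T  F  |  T
T  T  T  T  T  |  T
The formula is true on 28 of the 32 rows.

28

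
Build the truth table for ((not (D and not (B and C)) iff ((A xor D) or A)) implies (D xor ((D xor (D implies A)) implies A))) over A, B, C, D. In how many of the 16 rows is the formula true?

15

  A      B      C      D    |  (B and C)  not (B and C)  (D and not (B and C))  not (D and not (B and C))  (A xor D)  ((A xor D) or A)  (D implies A)  (D xor (D implies A))    φ  
 True   True   True   True  |     True        False              False                     True              False          True             True              False          False
 True   True   True  False  |     True        False              False                     True               True          True             True               True           True
 True   True  False   True  |    False         True               True                    False              False          True             True              False           True
 True   True  False  False  |    False         True              False                     True               True          True             True               True           True
 True  False   True   True  |    False         True               True                    False              False          True             True              False           True
 True  False   True  False  |    False         True              False                     True               True          True             True               True           True
 True  False  False   True  |    False         True               True                    False              False          True             True              False           True
 True  False  False  False  |    False         True              False                     True               True          True             True               True           True
False   True   True   True  |     True        False              False                     True               True          True            False               True           True
False   True   True  False  |     True        False              False                     True              False         False             True               True           True
False   True  False   True  |    False         True               True                    False               True          True            False               True           True
False   True  False  False  |    False         True              False                     True              False         False             True               True           True
False  False   True   True  |    False         True               True                    False               True          True            False               True           True
False  False   True  False  |    False         True              False                     True              False         False             True               True           True
False  False  False   True  |    False         True               True                    False               True          True            False               True           True
False  False  False  False  |    False         True              False                     True              False         False             True               True           True
The formula is true on 15 of the 16 rows.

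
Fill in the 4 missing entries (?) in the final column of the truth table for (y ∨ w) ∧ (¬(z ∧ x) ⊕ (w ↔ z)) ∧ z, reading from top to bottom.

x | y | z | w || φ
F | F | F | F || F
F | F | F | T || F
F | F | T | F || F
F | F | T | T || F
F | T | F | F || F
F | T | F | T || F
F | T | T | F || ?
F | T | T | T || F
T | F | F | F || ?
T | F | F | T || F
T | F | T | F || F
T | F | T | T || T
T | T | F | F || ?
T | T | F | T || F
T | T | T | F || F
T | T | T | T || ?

T, F, F, T

Row x=F, y=T, z=T, w=F: (y ∨ w) = T, (¬(z ∧ x) ⊕ (w ↔ z)) = T, so the formula = T.
Row x=T, y=F, z=F, w=F: (y ∨ w) = F, (¬(z ∧ x) ⊕ (w ↔ z)) = F, so the formula = F.
Row x=T, y=T, z=F, w=F: (y ∨ w) = T, (¬(z ∧ x) ⊕ (w ↔ z)) = F, so the formula = F.
Row x=T, y=T, z=T, w=T: (y ∨ w) = T, (¬(z ∧ x) ⊕ (w ↔ z)) = T, so the formula = T.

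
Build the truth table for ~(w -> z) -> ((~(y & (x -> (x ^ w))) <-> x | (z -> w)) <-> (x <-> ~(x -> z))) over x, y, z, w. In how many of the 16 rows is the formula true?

  x   |   y   |   z   |   w   ||   φ  
False | False | False | False ||  True
False | False | False |  True ||  True
False | False |  True | False ||  True
False | False |  True |  True ||  True
False |  True | False | False ||  True
False |  True | False |  True || False
False |  True |  True | False ||  True
False |  True |  True |  True ||  True
 True | False | False | False ||  True
 True | False | False |  True ||  True
 True | False |  True | False ||  True
 True | False |  True |  True ||  True
 True |  True | False | False ||  True
 True |  True | False |  True ||  True
 True |  True |  True | False ||  True
 True |  True |  True |  True ||  True
The formula is true on 15 of the 16 rows.

15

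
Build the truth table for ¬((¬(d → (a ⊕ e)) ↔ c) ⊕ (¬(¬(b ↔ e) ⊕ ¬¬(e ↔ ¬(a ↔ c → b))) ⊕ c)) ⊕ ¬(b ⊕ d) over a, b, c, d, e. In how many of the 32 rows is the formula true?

a | b | c | d | e || φ
T | T | T | T | T || T
T | T | T | T | F || F
T | T | T | F | T || T
T | T | T | F | F || T
T | T | F | T | T || T
T | T | F | T | F || F
T | T | F | F | T || T
T | T | F | F | F || T
T | F | T | T | T || F
T | F | T | T | F || T
T | F | T | F | T || F
T | F | T | F | F || F
T | F | F | T | T || T
T | F | F | T | F || F
T | F | F | F | T || T
T | F | F | F | F || T
F | T | T | T | T || T
F | T | T | T | F || F
F | T | T | F | T || F
F | T | T | F | F || F
F | T | F | T | T || T
F | T | F | T | F || F
F | T | F | F | T || F
F | T | F | F | F || F
F | F | T | T | T || F
F | F | T | T | F || T
F | F | T | F | T || T
F | F | T | F | F || T
F | F | F | T | T || T
F | F | F | T | F || F
F | F | F | F | T || F
F | F | F | F | F || F
The formula is true on 16 of the 32 rows.

16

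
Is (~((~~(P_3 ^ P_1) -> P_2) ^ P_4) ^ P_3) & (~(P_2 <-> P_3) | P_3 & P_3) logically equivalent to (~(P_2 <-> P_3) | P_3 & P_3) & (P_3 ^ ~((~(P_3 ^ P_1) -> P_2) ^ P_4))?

not equivalent

P_1 | P_2 | P_3 | P_4 || φ | ψ
 0  |  0  |  0  |  0  || 0 | 0
 0  |  0  |  0  |  1  || 0 | 0
 0  |  0  |  1  |  0  || 0 | 1
 0  |  0  |  1  |  1  || 1 | 0
 0  |  1  |  0  |  0  || 0 | 0
 0  |  1  |  0  |  1  || 1 | 1
 0  |  1  |  1  |  0  || 1 | 1
 0  |  1  |  1  |  1  || 0 | 0
 1  |  0  |  0  |  0  || 0 | 0
 1  |  0  |  0  |  1  || 0 | 0
 1  |  0  |  1  |  0  || 1 | 0
 1  |  0  |  1  |  1  || 0 | 1
 1  |  1  |  0  |  0  || 0 | 0
 1  |  1  |  0  |  1  || 1 | 1
 1  |  1  |  1  |  0  || 1 | 1
 1  |  1  |  1  |  1  || 0 | 0
The columns differ at P_1=0, P_2=0, P_3=1, P_4=0 (φ=0, ψ=1), so they are not equivalent.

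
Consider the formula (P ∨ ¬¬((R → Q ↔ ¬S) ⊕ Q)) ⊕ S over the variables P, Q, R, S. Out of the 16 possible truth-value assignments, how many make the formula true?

6

P | Q | R | S | (R → Q) | ¬S | ((R → Q) ↔ ¬S) | (((R → Q) ↔ ¬S) ⊕ Q) | ¬(((R → Q) ↔ ¬S) ⊕ Q) | ¬¬(((R → Q) ↔ ¬S) ⊕ Q) | (P ∨ ¬¬(((R → Q) ↔ ¬S) ⊕ Q)) | ((P ∨ ¬¬(((R → Q) ↔ ¬S) ⊕ Q)) ⊕ S)
- | - | - | - | ------- | -- | -------------- | -------------------- | --------------------- | ---------------------- | ---------------------------- | ----------------------------------
F | F | F | F |    T    | T  |       T        |          T           |           F           |           T            |              T               |                 T                 
F | F | F | T |    T    | F  |       F        |          F           |           T           |           F            |              F               |                 T                 
F | F | T | F |    F    | T  |       F        |          F           |           T           |           F            |              F               |                 F                 
F | F | T | T |    F    | F  |       T        |          T           |           F           |           T            |              T               |                 F                 
F | T | F | F |    T    | T  |       T        |          F           |           T           |           F            |              F               |                 F                 
F | T | F | T |    T    | F  |       F        |          T           |           F           |           T            |              T               |                 F                 
F | T | T | F |    T    | T  |       T        |          F           |           T           |           F            |              F               |                 F                 
F | T | T | T |    T    | F  |       F        |          T           |           F           |           T            |              T               |                 F                 
T | F | F | F |    T    | T  |       T        |          T           |           F           |           T            |              T               |                 T                 
T | F | F | T |    T    | F  |       F        |          F           |           T           |           F            |              T               |                 F                 
T | F | T | F |    F    | T  |       F        |          F           |           T           |           F            |              T               |                 T                 
T | F | T | T |    F    | F  |       T        |          T           |           F           |           T            |              T               |                 F                 
T | T | F | F |    T    | T  |       T        |          F           |           T           |           F            |              T               |                 T                 
T | T | F | T |    T    | F  |       F        |          T           |           F           |           T            |              T               |                 F                 
T | T | T | F |    T    | T  |       T        |          F           |           T           |           F            |              T               |                 T                 
T | T | T | T |    T    | F  |       F        |          T           |           F           |           T            |              T               |                 F                 
The formula is true on 6 of the 16 rows.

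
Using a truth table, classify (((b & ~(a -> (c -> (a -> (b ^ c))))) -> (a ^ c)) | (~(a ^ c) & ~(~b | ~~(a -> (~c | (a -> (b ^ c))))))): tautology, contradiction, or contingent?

a  b  c     (b ^ c)  (a -> (b ^ c))  (c -> (a -> (b ^ c)))  (a -> (c -> (a -> (b ^ c))))  (a ^ c)  ~(a ^ c)  ~b  ~c  (~c | (a -> (b ^ c)))  (a -> (~c | (a -> (b ^ c))))  φ
0  0  0        0           1                   1                         1                   0        1      1   1             1                         1                1
0  0  1        1           1                   1                         1                   1        0      1   0             1                         1                1
0  1  0        1           1                   1                         1                   0        1      0   1             1                         1                1
0  1  1        0           1                   1                         1                   1        0      0   0             1                         1                1
1  0  0        0           0                   1                         1                   1        0      1   1             1                         1                1
1  0  1        1           1                   1                         1                   0        1      1   0             1                         1                1
1  1  0        1           1                   1                         1                   1        0      0   1             1                         1                1
1  1  1        0           0                   0                         0                   0        1      0   0             0                         0                1
Every row is 1, so the formula is a tautology.

tautology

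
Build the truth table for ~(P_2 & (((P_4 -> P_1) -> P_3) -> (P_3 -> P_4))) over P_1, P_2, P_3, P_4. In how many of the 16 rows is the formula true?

10

P_1  P_2  P_3  P_4  |  φ
 T    T    T    T   |  F
 T    T    T    F   |  T
 T    T    F    T   |  F
 T    T    F    F   |  F
 T    F    T    T   |  T
 T    F    T    F   |  T
 T    F    F    T   |  T
 T    F    F    F   |  T
 F    T    T    T   |  F
 F    T    T    F   |  T
 F    T    F    T   |  F
 F    T    F    F   |  F
 F    F    T    T   |  T
 F    F    T    F   |  T
 F    F    F    T   |  T
 F    F    F    F   |  T
The formula is true on 10 of the 16 rows.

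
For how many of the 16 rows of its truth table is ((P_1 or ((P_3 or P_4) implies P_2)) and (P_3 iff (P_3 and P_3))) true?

P_1  P_2  P_3  P_4  |  φ
 T    T    T    T   |  T
 T    T    T    F   |  T
 T    T    F    T   |  T
 T    T    F    F   |  T
 T    F    T    T   |  T
 T    F    T    F   |  T
 T    F    F    T   |  T
 T    F    F    F   |  T
 F    T    T    T   |  T
 F    T    T    F   |  T
 F    T    F    T   |  T
 F    T    F    F   |  T
 F    F    T    T   |  F
 F    F    T    F   |  F
 F    F    F    T   |  F
 F    F    F    F   |  T
The formula is true on 13 of the 16 rows.

13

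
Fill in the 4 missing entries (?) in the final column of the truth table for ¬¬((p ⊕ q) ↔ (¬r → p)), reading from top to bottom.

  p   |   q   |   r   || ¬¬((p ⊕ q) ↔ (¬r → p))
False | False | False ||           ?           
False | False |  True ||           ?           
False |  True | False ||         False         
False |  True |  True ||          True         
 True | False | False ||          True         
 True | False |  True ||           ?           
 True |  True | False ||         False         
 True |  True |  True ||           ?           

Row p=False, q=False, r=False: ((p ⊕ q) ↔ (¬r → p)) = True, ¬((p ⊕ q) ↔ (¬r → p)) = False, so ¬¬((p ⊕ q) ↔ (¬r → p)) = True.
Row p=False, q=False, r=True: ((p ⊕ q) ↔ (¬r → p)) = False, ¬((p ⊕ q) ↔ (¬r → p)) = True, so ¬¬((p ⊕ q) ↔ (¬r → p)) = False.
Row p=True, q=False, r=True: ((p ⊕ q) ↔ (¬r → p)) = True, ¬((p ⊕ q) ↔ (¬r → p)) = False, so ¬¬((p ⊕ q) ↔ (¬r → p)) = True.
Row p=True, q=True, r=True: ((p ⊕ q) ↔ (¬r → p)) = False, ¬((p ⊕ q) ↔ (¬r → p)) = True, so ¬¬((p ⊕ q) ↔ (¬r → p)) = False.

True, False, True, False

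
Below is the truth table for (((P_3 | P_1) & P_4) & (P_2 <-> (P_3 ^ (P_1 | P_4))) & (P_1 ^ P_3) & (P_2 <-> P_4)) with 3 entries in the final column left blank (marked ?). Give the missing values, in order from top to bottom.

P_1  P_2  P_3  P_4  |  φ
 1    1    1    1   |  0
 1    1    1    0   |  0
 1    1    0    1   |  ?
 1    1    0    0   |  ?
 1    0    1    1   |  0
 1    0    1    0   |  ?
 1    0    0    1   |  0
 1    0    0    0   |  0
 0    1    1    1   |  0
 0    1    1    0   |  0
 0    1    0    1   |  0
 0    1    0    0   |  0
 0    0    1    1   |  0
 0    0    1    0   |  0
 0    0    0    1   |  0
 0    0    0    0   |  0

Row P_1=1, P_2=1, P_3=0, P_4=1: ((P_3 | P_1) & P_4) = 1, (P_2 <-> (P_3 ^ (P_1 | P_4))) = 1, (P_1 ^ P_3) = 1, (P_2 <-> P_4) = 1, so the formula = 1.
Row P_1=1, P_2=1, P_3=0, P_4=0: ((P_3 | P_1) & P_4) = 0, (P_2 <-> (P_3 ^ (P_1 | P_4))) = 1, (P_1 ^ P_3) = 1, (P_2 <-> P_4) = 0, so the formula = 0.
Row P_1=1, P_2=0, P_3=1, P_4=0: ((P_3 | P_1) & P_4) = 0, (P_2 <-> (P_3 ^ (P_1 | P_4))) = 1, (P_1 ^ P_3) = 0, (P_2 <-> P_4) = 1, so the formula = 0.

1, 0, 0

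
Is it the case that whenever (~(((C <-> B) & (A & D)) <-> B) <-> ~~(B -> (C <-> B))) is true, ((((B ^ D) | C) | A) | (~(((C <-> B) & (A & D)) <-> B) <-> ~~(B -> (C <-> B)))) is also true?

yes

  A   |   B   |   C   |   D   |   φ   |   ψ  
----- | ----- | ----- | ----- | ----- | -----
 True |  True |  True |  True | False |  True
 True |  True |  True | False |  True |  True
 True |  True | False |  True | False |  True
 True |  True | False | False | False |  True
 True | False |  True |  True | False |  True
 True | False |  True | False | False |  True
 True | False | False |  True |  True |  True
 True | False | False | False | False |  True
False |  True |  True |  True |  True |  True
False |  True |  True | False |  True |  True
False |  True | False |  True | False | False
False |  True | False | False | False |  True
False | False |  True |  True | False |  True
False | False |  True | False | False |  True
False | False | False |  True | False |  True
False | False | False | False | False | False
In every row where φ is true, ψ is also true, so φ ⊨ ψ.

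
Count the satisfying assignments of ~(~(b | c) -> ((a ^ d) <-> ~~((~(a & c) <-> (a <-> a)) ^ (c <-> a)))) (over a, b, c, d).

2

a | b | c | d || φ
F | F | F | F || F
F | F | F | T || T
F | F | T | F || F
F | F | T | T || F
F | T | F | F || F
F | T | F | T || F
F | T | T | F || F
F | T | T | T || F
T | F | F | F || F
T | F | F | T || T
T | F | T | F || F
T | F | T | T || F
T | T | F | F || F
T | T | F | T || F
T | T | T | F || F
T | T | T | T || F
The formula is true on 2 of the 16 rows.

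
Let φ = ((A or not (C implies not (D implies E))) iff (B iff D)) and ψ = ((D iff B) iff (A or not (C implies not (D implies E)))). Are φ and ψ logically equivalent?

equivalent

A | B | C | D | E || φ | ψ
T | T | T | T | T || T | T
T | T | T | T | F || T | T
T | T | T | F | T || F | F
T | T | T | F | F || F | F
T | T | F | T | T || T | T
T | T | F | T | F || T | T
T | T | F | F | T || F | F
T | T | F | F | F || F | F
T | F | T | T | T || F | F
T | F | T | T | F || F | F
T | F | T | F | T || T | T
T | F | T | F | F || T | T
T | F | F | T | T || F | F
T | F | F | T | F || F | F
T | F | F | F | T || T | T
T | F | F | F | F || T | T
F | T | T | T | T || T | T
F | T | T | T | F || F | F
F | T | T | F | T || F | F
F | T | T | F | F || F | F
F | T | F | T | T || F | F
F | T | F | T | F || F | F
F | T | F | F | T || T | T
F | T | F | F | F || T | T
F | F | T | T | T || F | F
F | F | T | T | F || T | T
F | F | T | F | T || T | T
F | F | T | F | F || T | T
F | F | F | T | T || T | T
F | F | F | T | F || T | T
F | F | F | F | T || F | F
F | F | F | F | F || F | F
The columns for φ and ψ agree on every row, so they are logically equivalent.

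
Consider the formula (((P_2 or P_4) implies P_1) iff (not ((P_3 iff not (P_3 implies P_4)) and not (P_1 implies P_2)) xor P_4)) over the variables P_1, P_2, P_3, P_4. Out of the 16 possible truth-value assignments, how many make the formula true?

P_1 | P_2 | P_3 | P_4 | φ
--- | --- | --- | --- | -
 T  |  T  |  T  |  T  | F
 T  |  T  |  T  |  F  | T
 T  |  T  |  F  |  T  | F
 T  |  T  |  F  |  F  | T
 T  |  F  |  T  |  T  | F
 T  |  F  |  T  |  F  | F
 T  |  F  |  F  |  T  | T
 T  |  F  |  F  |  F  | F
 F  |  T  |  T  |  T  | T
 F  |  T  |  T  |  F  | F
 F  |  T  |  F  |  T  | T
 F  |  T  |  F  |  F  | F
 F  |  F  |  T  |  T  | T
 F  |  F  |  T  |  F  | T
 F  |  F  |  F  |  T  | T
 F  |  F  |  F  |  F  | T
The formula is true on 9 of the 16 rows.

9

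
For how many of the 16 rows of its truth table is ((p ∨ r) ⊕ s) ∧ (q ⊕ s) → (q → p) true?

p  q  r  s  |  φ
1  1  1  1  |  1
1  1  1  0  |  1
1  1  0  1  |  1
1  1  0  0  |  1
1  0  1  1  |  1
1  0  1  0  |  1
1  0  0  1  |  1
1  0  0  0  |  1
0  1  1  1  |  1
0  1  1  0  |  0
0  1  0  1  |  1
0  1  0  0  |  1
0  0  1  1  |  1
0  0  1  0  |  1
0  0  0  1  |  1
0  0  0  0  |  1
The formula is true on 15 of the 16 rows.

15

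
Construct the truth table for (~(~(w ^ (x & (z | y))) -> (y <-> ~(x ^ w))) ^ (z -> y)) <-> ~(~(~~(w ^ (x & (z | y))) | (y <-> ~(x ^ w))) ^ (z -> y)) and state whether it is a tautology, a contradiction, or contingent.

contradiction

x | y | z | w | φ
- | - | - | - | -
T | T | T | T | F
T | T | T | F | F
T | T | F | T | F
T | T | F | F | F
T | F | T | T | F
T | F | T | F | F
T | F | F | T | F
T | F | F | F | F
F | T | T | T | F
F | T | T | F | F
F | T | F | T | F
F | T | F | F | F
F | F | T | T | F
F | F | T | F | F
F | F | F | T | F
F | F | F | F | F
Every row is F, so the formula is a contradiction.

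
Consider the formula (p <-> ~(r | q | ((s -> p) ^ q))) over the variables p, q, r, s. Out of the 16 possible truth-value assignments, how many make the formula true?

7

p | q | r | s | φ
- | - | - | - | -
F | F | F | F | T
F | F | F | T | F
F | F | T | F | T
F | F | T | T | T
F | T | F | F | T
F | T | F | T | T
F | T | T | F | T
F | T | T | T | T
T | F | F | F | F
T | F | F | T | F
T | F | T | F | F
T | F | T | T | F
T | T | F | F | F
T | T | F | T | F
T | T | T | F | F
T | T | T | T | F
The formula is true on 7 of the 16 rows.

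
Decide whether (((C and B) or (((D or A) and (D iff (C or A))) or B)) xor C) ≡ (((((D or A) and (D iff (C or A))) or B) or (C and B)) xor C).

equivalent

A | B | C | D | φ | ψ
- | - | - | - | - | -
T | T | T | T | F | F
T | T | T | F | F | F
T | T | F | T | T | T
T | T | F | F | T | T
T | F | T | T | F | F
T | F | T | F | T | T
T | F | F | T | T | T
T | F | F | F | F | F
F | T | T | T | F | F
F | T | T | F | F | F
F | T | F | T | T | T
F | T | F | F | T | T
F | F | T | T | F | F
F | F | T | F | T | T
F | F | F | T | F | F
F | F | F | F | F | F
The columns for φ and ψ agree on every row, so they are logically equivalent.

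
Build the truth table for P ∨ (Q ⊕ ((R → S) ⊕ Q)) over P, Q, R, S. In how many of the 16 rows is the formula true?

P | Q | R | S | (R → S) | ((R → S) ⊕ Q) | (Q ⊕ ((R → S) ⊕ Q)) | (P ∨ (Q ⊕ ((R → S) ⊕ Q)))
- | - | - | - | ------- | ------------- | ------------------- | -------------------------
F | F | F | F |    T    |       T       |          T          |             T            
F | F | F | T |    T    |       T       |          T          |             T            
F | F | T | F |    F    |       F       |          F          |             F            
F | F | T | T |    T    |       T       |          T          |             T            
F | T | F | F |    T    |       F       |          T          |             T            
F | T | F | T |    T    |       F       |          T          |             T            
F | T | T | F |    F    |       T       |          F          |             F            
F | T | T | T |    T    |       F       |          T          |             T            
T | F | F | F |    T    |       T       |          T          |             T            
T | F | F | T |    T    |       T       |          T          |             T            
T | F | T | F |    F    |       F       |          F          |             T            
T | F | T | T |    T    |       T       |          T          |             T            
T | T | F | F |    T    |       F       |          T          |             T            
T | T | F | T |    T    |       F       |          T          |             T            
T | T | T | F |    F    |       T       |          F          |             T            
T | T | T | T |    T    |       F       |          T          |             T            
The formula is true on 14 of the 16 rows.

14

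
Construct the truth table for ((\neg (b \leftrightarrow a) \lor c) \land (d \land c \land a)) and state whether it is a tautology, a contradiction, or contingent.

a | b | c | d || (b \leftrightarrow a) | \neg (b \leftrightarrow a) | (d \land c \land a) | φ
1 | 1 | 1 | 1 ||           1           |             0              |          1          | 1
1 | 1 | 1 | 0 ||           1           |             0              |          0          | 0
1 | 1 | 0 | 1 ||           1           |             0              |          0          | 0
1 | 1 | 0 | 0 ||           1           |             0              |          0          | 0
1 | 0 | 1 | 1 ||           0           |             1              |          1          | 1
1 | 0 | 1 | 0 ||           0           |             1              |          0          | 0
1 | 0 | 0 | 1 ||           0           |             1              |          0          | 0
1 | 0 | 0 | 0 ||           0           |             1              |          0          | 0
0 | 1 | 1 | 1 ||           0           |             1              |          0          | 0
0 | 1 | 1 | 0 ||           0           |             1              |          0          | 0
0 | 1 | 0 | 1 ||           0           |             1              |          0          | 0
0 | 1 | 0 | 0 ||           0           |             1              |          0          | 0
0 | 0 | 1 | 1 ||           1           |             0              |          0          | 0
0 | 0 | 1 | 0 ||           1           |             0              |          0          | 0
0 | 0 | 0 | 1 ||           1           |             0              |          0          | 0
0 | 0 | 0 | 0 ||           1           |             0              |          0          | 0
2 of 16 rows are 1, so the formula is contingent.

contingent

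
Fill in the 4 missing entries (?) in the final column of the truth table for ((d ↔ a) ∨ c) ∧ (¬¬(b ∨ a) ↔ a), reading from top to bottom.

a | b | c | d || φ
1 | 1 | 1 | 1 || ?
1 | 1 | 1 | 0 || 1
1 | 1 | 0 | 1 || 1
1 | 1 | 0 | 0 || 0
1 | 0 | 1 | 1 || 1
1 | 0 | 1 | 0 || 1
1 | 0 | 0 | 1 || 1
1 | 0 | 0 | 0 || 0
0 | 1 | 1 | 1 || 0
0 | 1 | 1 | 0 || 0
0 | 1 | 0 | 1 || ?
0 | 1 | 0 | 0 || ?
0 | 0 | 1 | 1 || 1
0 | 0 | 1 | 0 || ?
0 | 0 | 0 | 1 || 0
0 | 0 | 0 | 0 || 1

Row a=1, b=1, c=1, d=1: ((d ↔ a) ∨ c) = 1, (¬¬(b ∨ a) ↔ a) = 1, so the formula = 1.
Row a=0, b=1, c=0, d=1: ((d ↔ a) ∨ c) = 0, (¬¬(b ∨ a) ↔ a) = 0, so the formula = 0.
Row a=0, b=1, c=0, d=0: ((d ↔ a) ∨ c) = 1, (¬¬(b ∨ a) ↔ a) = 0, so the formula = 0.
Row a=0, b=0, c=1, d=0: ((d ↔ a) ∨ c) = 1, (¬¬(b ∨ a) ↔ a) = 1, so the formula = 1.

1, 0, 0, 1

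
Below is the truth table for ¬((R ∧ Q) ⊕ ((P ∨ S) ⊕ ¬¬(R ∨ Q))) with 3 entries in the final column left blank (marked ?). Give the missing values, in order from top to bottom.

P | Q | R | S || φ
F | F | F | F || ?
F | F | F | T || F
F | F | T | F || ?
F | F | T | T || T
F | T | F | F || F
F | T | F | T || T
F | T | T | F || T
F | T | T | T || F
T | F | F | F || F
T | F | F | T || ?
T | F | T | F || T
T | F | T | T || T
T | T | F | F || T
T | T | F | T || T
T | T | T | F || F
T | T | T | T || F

Row P=F, Q=F, R=F, S=F: (R ∧ Q) = F, ((P ∨ S) ⊕ ¬¬(R ∨ Q)) = F, ((R ∧ Q) ⊕ ((P ∨ S) ⊕ ¬¬(R ∨ Q))) = F, so the formula = T.
Row P=F, Q=F, R=T, S=F: (R ∧ Q) = F, ((P ∨ S) ⊕ ¬¬(R ∨ Q)) = T, ((R ∧ Q) ⊕ ((P ∨ S) ⊕ ¬¬(R ∨ Q))) = T, so the formula = F.
Row P=T, Q=F, R=F, S=T: (R ∧ Q) = F, ((P ∨ S) ⊕ ¬¬(R ∨ Q)) = T, ((R ∧ Q) ⊕ ((P ∨ S) ⊕ ¬¬(R ∨ Q))) = T, so the formula = F.

T, F, F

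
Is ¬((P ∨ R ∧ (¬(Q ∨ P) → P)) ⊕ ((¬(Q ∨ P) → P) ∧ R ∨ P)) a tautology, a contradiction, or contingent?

  P      Q      R    |  (Q ∨ P)  ¬(Q ∨ P)  (¬(Q ∨ P) → P)  (R ∧ (¬(Q ∨ P) → P))  (P ∨ (R ∧ (¬(Q ∨ P) → P)))  ((¬(Q ∨ P) → P) ∧ R)  (((¬(Q ∨ P) → P) ∧ R) ∨ P)    φ  
 True   True   True  |    True    False         True               True                     True                     True                     True              True
 True   True  False  |    True    False         True              False                     True                    False                     True              True
 True  False   True  |    True    False         True               True                     True                     True                     True              True
 True  False  False  |    True    False         True              False                     True                    False                     True              True
False   True   True  |    True    False         True               True                     True                     True                     True              True
False   True  False  |    True    False         True              False                    False                    False                    False              True
False  False   True  |   False     True        False              False                    False                    False                    False              True
False  False  False  |   False     True        False              False                    False                    False                    False              True
Every row is True, so the formula is a tautology.

tautology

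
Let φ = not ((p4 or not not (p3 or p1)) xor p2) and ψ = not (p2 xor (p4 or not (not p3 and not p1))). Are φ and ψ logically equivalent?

p1 | p2 | p3 | p4 | φ | ψ
-- | -- | -- | -- | - | -
T  | T  | T  | T  | T | T
T  | T  | T  | F  | T | T
T  | T  | F  | T  | T | T
T  | T  | F  | F  | T | T
T  | F  | T  | T  | F | F
T  | F  | T  | F  | F | F
T  | F  | F  | T  | F | F
T  | F  | F  | F  | F | F
F  | T  | T  | T  | T | T
F  | T  | T  | F  | T | T
F  | T  | F  | T  | T | T
F  | T  | F  | F  | F | F
F  | F  | T  | T  | F | F
F  | F  | T  | F  | F | F
F  | F  | F  | T  | F | F
F  | F  | F  | F  | T | T
The columns for φ and ψ agree on every row, so they are logically equivalent.

equivalent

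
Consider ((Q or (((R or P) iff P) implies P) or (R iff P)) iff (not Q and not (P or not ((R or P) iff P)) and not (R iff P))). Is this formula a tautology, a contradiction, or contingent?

contradiction

  P      Q      R    |  (R or P)  ((R or P) iff P)  (((R or P) iff P) implies P)  (R iff P)  not Q  not ((R or P) iff P)  (P or not ((R or P) iff P))  not (R iff P)    φ  
 True   True   True  |    True          True                    True                 True    False         False                      True                 False      False
 True   True  False  |    True          True                    True                False    False         False                      True                  True      False
 True  False   True  |    True          True                    True                 True     True         False                      True                 False      False
 True  False  False  |    True          True                    True                False     True         False                      True                  True      False
False   True   True  |    True         False                    True                False    False          True                      True                  True      False
False   True  False  |   False          True                   False                 True    False         False                     False                 False      False
False  False   True  |    True         False                    True                False     True          True                      True                  True      False
False  False  False  |   False          True                   False                 True     True         False                     False                 False      False
Every row is False, so the formula is a contradiction.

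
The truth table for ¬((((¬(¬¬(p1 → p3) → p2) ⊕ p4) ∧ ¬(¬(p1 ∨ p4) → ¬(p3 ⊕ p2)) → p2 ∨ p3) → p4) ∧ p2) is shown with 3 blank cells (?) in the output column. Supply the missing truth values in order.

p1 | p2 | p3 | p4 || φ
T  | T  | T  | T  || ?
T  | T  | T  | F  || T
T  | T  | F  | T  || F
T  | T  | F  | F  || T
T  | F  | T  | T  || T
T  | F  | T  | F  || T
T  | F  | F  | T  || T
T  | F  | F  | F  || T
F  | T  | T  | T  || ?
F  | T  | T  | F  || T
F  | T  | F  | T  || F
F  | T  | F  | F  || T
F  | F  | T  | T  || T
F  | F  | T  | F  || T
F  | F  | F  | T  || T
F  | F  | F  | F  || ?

Row p1=T, p2=T, p3=T, p4=T: (((¬(¬¬(p1 → p3) → p2) ⊕ p4) ∧ ¬(¬(p1 ∨ p4) → ¬(p3 ⊕ p2)) → p2 ∨ p3) → p4) = T, ((((¬(¬¬(p1 → p3) → p2) ⊕ p4) ∧ ¬(¬(p1 ∨ p4) → ¬(p3 ⊕ p2)) → p2 ∨ p3) → p4) ∧ p2) = T, so the formula = F.
Row p1=F, p2=T, p3=T, p4=T: (((¬(¬¬(p1 → p3) → p2) ⊕ p4) ∧ ¬(¬(p1 ∨ p4) → ¬(p3 ⊕ p2)) → p2 ∨ p3) → p4) = T, ((((¬(¬¬(p1 → p3) → p2) ⊕ p4) ∧ ¬(¬(p1 ∨ p4) → ¬(p3 ⊕ p2)) → p2 ∨ p3) → p4) ∧ p2) = T, so the formula = F.
Row p1=F, p2=F, p3=F, p4=F: (((¬(¬¬(p1 → p3) → p2) ⊕ p4) ∧ ¬(¬(p1 ∨ p4) → ¬(p3 ⊕ p2)) → p2 ∨ p3) → p4) = F, ((((¬(¬¬(p1 → p3) → p2) ⊕ p4) ∧ ¬(¬(p1 ∨ p4) → ¬(p3 ⊕ p2)) → p2 ∨ p3) → p4) ∧ p2) = F, so the formula = T.

F, F, T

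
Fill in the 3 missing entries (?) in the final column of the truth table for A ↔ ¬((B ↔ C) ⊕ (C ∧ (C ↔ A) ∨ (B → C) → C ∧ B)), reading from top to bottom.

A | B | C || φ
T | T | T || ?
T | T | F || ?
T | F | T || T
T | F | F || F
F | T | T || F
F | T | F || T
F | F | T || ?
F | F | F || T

Row A=T, B=T, C=T: ¬((B ↔ C) ⊕ (C ∧ (C ↔ A) ∨ (B → C) → C ∧ B)) = T, so the formula = T.
Row A=T, B=T, C=F: ¬((B ↔ C) ⊕ (C ∧ (C ↔ A) ∨ (B → C) → C ∧ B)) = F, so the formula = F.
Row A=F, B=F, C=T: ¬((B ↔ C) ⊕ (C ∧ (C ↔ A) ∨ (B → C) → C ∧ B)) = T, so the formula = F.

T, F, F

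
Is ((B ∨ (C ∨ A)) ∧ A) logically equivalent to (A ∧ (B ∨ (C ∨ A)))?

equivalent

A | B | C || φ | ψ
T | T | T || T | T
T | T | F || T | T
T | F | T || T | T
T | F | F || T | T
F | T | T || F | F
F | T | F || F | F
F | F | T || F | F
F | F | F || F | F
The columns for φ and ψ agree on every row, so they are logically equivalent.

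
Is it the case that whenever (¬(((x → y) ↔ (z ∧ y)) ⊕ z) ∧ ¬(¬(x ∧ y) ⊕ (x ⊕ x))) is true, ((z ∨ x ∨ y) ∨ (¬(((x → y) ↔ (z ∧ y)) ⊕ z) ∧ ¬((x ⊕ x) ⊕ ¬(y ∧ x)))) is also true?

x | y | z || φ | ψ
0 | 0 | 0 || 0 | 0
0 | 0 | 1 || 0 | 1
0 | 1 | 0 || 0 | 1
0 | 1 | 1 || 0 | 1
1 | 0 | 0 || 0 | 1
1 | 0 | 1 || 0 | 1
1 | 1 | 0 || 1 | 1
1 | 1 | 1 || 1 | 1
In every row where φ is true, ψ is also true, so φ ⊨ ψ.

yes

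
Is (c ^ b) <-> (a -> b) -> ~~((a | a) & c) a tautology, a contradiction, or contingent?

a | b | c | φ
- | - | - | -
T | T | T | F
T | T | F | F
T | F | T | T
T | F | F | F
F | T | T | T
F | T | F | F
F | F | T | F
F | F | F | T
3 of 8 rows are T, so the formula is contingent.

contingent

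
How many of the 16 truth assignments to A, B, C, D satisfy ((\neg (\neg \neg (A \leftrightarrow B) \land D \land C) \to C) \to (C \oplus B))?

12

A | B | C | D | (A \leftrightarrow B) | \neg (A \leftrightarrow B) | (C \oplus B) | φ
- | - | - | - | --------------------- | -------------------------- | ------------ | -
F | F | F | F |           T           |             F              |      F       | T
F | F | F | T |           T           |             F              |      F       | T
F | F | T | F |           T           |             F              |      T       | T
F | F | T | T |           T           |             F              |      T       | T
F | T | F | F |           F           |             T              |      T       | T
F | T | F | T |           F           |             T              |      T       | T
F | T | T | F |           F           |             T              |      F       | F
F | T | T | T |           F           |             T              |      F       | F
T | F | F | F |           F           |             T              |      F       | T
T | F | F | T |           F           |             T              |      F       | T
T | F | T | F |           F           |             T              |      T       | T
T | F | T | T |           F           |             T              |      T       | T
T | T | F | F |           T           |             F              |      T       | T
T | T | F | T |           T           |             F              |      T       | T
T | T | T | F |           T           |             F              |      F       | F
T | T | T | T |           T           |             F              |      F       | F
The formula is true on 12 of the 16 rows.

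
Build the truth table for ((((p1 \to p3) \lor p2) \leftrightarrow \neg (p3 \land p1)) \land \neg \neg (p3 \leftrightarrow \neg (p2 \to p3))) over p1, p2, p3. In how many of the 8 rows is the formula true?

p1 | p2 | p3 || (p1 \to p3) | ((p1 \to p3) \lor p2) | (p3 \land p1) | \neg (p3 \land p1) | (p2 \to p3) | \neg (p2 \to p3) | φ
F  | F  | F  ||      T      |           T           |       F       |         T          |      T      |        F         | T
F  | F  | T  ||      T      |           T           |       F       |         T          |      T      |        F         | F
F  | T  | F  ||      T      |           T           |       F       |         T          |      F      |        T         | F
F  | T  | T  ||      T      |           T           |       F       |         T          |      T      |        F         | F
T  | F  | F  ||      F      |           F           |       F       |         T          |      T      |        F         | F
T  | F  | T  ||      T      |           T           |       T       |         F          |      T      |        F         | F
T  | T  | F  ||      F      |           T           |       F       |         T          |      F      |        T         | F
T  | T  | T  ||      T      |           T           |       T       |         F          |      T      |        F         | F
The formula is true on 1 of the 8 rows.

1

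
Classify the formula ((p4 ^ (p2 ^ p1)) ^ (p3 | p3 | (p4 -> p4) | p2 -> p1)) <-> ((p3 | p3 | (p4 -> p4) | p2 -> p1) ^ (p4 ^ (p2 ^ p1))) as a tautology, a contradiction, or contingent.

p1 | p2 | p3 | p4 || φ
T  | T  | T  | T  || T
T  | T  | T  | F  || T
T  | T  | F  | T  || T
T  | T  | F  | F  || T
T  | F  | T  | T  || T
T  | F  | T  | F  || T
T  | F  | F  | T  || T
T  | F  | F  | F  || T
F  | T  | T  | T  || T
F  | T  | T  | F  || T
F  | T  | F  | T  || T
F  | T  | F  | F  || T
F  | F  | T  | T  || T
F  | F  | T  | F  || T
F  | F  | F  | T  || T
F  | F  | F  | F  || T
Every row is T, so the formula is a tautology.

tautology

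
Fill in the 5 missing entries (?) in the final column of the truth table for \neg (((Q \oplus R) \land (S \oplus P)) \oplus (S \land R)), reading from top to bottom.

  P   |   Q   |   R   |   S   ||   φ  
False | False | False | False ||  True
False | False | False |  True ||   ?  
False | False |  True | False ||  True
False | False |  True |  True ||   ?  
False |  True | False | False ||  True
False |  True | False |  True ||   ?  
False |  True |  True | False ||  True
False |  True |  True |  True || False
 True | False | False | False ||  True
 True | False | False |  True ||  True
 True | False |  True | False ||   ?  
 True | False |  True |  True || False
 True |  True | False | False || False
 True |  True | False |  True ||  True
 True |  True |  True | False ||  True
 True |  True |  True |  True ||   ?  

True, True, False, False, False

Row P=False, Q=False, R=False, S=True: ((Q \oplus R) \land (S \oplus P)) = False, (S \land R) = False, (((Q \oplus R) \land (S \oplus P)) \oplus (S \land R)) = False, so the formula = True.
Row P=False, Q=False, R=True, S=True: ((Q \oplus R) \land (S \oplus P)) = True, (S \land R) = True, (((Q \oplus R) \land (S \oplus P)) \oplus (S \land R)) = False, so the formula = True.
Row P=False, Q=True, R=False, S=True: ((Q \oplus R) \land (S \oplus P)) = True, (S \land R) = False, (((Q \oplus R) \land (S \oplus P)) \oplus (S \land R)) = True, so the formula = False.
Row P=True, Q=False, R=True, S=False: ((Q \oplus R) \land (S \oplus P)) = True, (S \land R) = False, (((Q \oplus R) \land (S \oplus P)) \oplus (S \land R)) = True, so the formula = False.
Row P=True, Q=True, R=True, S=True: ((Q \oplus R) \land (S \oplus P)) = False, (S \land R) = True, (((Q \oplus R) \land (S \oplus P)) \oplus (S \land R)) = True, so the formula = False.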